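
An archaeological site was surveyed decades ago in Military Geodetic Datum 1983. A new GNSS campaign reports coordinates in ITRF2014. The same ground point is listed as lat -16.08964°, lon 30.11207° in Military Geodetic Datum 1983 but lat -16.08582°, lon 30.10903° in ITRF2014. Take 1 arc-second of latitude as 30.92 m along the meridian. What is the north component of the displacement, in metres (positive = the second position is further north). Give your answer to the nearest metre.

Δφ = -16.08582° − -16.08964° = +0.00382°; Δλ = 30.10903° − 30.11207° = -0.00304°.
1° of latitude = 3600 × 30.92 = 111312 m.
ΔN = Δφ × 111312 = 425.2 m; ΔE = Δλ × 111312 × cos(-16.08964°) = -0.00304 × 111312 × 0.960829 = -325.1 m.

ΔN = 425 m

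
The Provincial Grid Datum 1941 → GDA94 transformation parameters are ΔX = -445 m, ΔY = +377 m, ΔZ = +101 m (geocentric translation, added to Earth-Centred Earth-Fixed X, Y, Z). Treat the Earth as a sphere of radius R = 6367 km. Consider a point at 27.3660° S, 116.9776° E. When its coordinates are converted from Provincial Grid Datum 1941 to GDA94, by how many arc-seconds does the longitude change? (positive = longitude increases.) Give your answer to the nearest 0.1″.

sin φ = -0.459673, cos φ = 0.888088, sin λ = 0.891184, cos λ = -0.453642.
East component: ΔE = −sin λ·ΔX + cos λ·ΔY = −(0.891184)(-445) + (-0.453642)(377) = 225.55 m.
1° of latitude spans πR/180 = 111125 m; at latitude φ, 1° of longitude spans that × cos φ = 98688.9 m, so Δλ = 225.55 / 98688.9 × 3600 = 8.228″.

Δλ = 8.2″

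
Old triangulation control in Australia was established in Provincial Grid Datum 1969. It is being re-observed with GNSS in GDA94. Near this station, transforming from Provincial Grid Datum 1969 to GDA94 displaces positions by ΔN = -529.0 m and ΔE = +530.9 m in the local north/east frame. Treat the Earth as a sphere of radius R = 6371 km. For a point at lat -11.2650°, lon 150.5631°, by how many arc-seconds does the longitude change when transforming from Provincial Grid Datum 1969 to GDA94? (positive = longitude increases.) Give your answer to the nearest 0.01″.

Δλ = 17.53″

At latitude -11.2650°, cos φ = 0.980734.
One radian of longitude at latitude φ spans R cos φ, so Δλ = ΔE / (R cos φ) = 530.9 / (6371000 × 0.980734) = 8.4968e-05 rad = 17.526″.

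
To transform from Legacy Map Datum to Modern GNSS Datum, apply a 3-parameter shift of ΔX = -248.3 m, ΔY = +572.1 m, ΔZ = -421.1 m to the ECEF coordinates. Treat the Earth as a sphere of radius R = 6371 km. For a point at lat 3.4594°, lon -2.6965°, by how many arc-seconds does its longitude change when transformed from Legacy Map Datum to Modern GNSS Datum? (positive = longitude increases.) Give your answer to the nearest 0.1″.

sin φ = 0.060341, cos φ = 0.998178, sin λ = -0.047045, cos λ = 0.998893.
East component: ΔE = −sin λ·ΔX + cos λ·ΔY = −(-0.047045)(-248.3) + (0.998893)(572.1) = 559.79 m.
1° of latitude spans πR/180 = 111195 m; at latitude φ, 1° of longitude spans that × cos φ = 110992.3 m, so Δλ = 559.79 / 110992.3 × 3600 = 18.156″.

Δλ = 18.2″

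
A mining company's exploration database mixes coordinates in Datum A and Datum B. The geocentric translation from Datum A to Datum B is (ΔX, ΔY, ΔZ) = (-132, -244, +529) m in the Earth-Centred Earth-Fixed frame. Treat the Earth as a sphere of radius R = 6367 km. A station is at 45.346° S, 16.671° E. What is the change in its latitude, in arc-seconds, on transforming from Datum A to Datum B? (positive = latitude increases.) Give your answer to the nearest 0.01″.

sin φ = -0.711364, cos φ = 0.702824, sin λ = 0.286876, cos λ = 0.957968.
North component: ΔN = −sin φ cos λ·ΔX − sin φ sin λ·ΔY + cos φ·ΔZ = −(-0.711364)(0.957968)(-132) − (-0.711364)(0.286876)(-244) + (0.702824)(529) = 232.05 m.
1° of latitude spans πR/180 = 111125 m, so Δφ = 232.05 / 111125 × 3600 = 7.517″.

Δφ = 7.52″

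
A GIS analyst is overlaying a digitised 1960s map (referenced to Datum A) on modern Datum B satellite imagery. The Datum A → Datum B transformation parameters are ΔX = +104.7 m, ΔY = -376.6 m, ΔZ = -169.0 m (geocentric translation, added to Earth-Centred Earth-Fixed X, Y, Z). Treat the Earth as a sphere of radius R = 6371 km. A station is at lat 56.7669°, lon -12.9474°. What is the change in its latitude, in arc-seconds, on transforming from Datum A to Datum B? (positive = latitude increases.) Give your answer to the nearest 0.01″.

sin φ = 0.836448, cos φ = 0.548047, sin λ = -0.224056, cos λ = 0.974576.
North component: ΔN = −sin φ cos λ·ΔX − sin φ sin λ·ΔY + cos φ·ΔZ = −(0.836448)(0.974576)(104.7) − (0.836448)(-0.224056)(-376.6) + (0.548047)(-169.0) = -248.55 m.
1° of latitude spans πR/180 = 111195 m, so Δφ = -248.55 / 111195 × 3600 = -8.047″.

Δφ = -8.05″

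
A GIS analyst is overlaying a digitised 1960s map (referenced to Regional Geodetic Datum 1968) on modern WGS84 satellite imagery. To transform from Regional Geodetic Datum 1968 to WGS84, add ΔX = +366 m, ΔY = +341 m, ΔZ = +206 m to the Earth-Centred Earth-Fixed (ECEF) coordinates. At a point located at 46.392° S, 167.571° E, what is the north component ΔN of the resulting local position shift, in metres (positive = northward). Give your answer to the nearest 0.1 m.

ΔN = -63.6 m

At φ = -46.392°, λ = 167.571°: sin φ = -0.724076, cos φ = 0.689721, sin λ = 0.215230, cos λ = -0.976563.
ΔN = −sin φ cos λ·ΔX − sin φ sin λ·ΔY + cos φ·ΔZ = −(-0.724076)(-0.976563)(366) − (-0.724076)(0.215230)(341) + (0.689721)(206) = -63.58 m.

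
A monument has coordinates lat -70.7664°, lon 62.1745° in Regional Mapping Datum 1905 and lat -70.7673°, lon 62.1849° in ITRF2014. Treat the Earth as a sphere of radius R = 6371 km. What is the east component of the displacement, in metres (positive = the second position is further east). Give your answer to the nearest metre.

Δφ = -70.7673° − -70.7664° = -0.0009°; Δλ = 62.1849° − 62.1745° = +0.0104°.
1° along a meridian = πR/180 = 111195 m.
ΔN = Δφ × 111195 = -100.1 m; ΔE = Δλ × 111195 × cos(-70.7664°) = +0.0104 × 111195 × 0.329420 = 381.0 m.

ΔE = 381 m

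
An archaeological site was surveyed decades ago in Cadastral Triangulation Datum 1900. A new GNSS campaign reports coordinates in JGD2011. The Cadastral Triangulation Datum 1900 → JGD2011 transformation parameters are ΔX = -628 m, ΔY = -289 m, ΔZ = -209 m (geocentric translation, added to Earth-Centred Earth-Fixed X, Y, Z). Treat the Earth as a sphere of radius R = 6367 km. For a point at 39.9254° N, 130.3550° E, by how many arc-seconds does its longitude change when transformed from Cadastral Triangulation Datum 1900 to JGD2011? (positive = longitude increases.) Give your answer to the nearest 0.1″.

Δλ = 28.1″

sin φ = 0.641790, cos φ = 0.766881, sin λ = 0.762047, cos λ = -0.647522.
East component: ΔE = −sin λ·ΔX + cos λ·ΔY = −(0.762047)(-628) + (-0.647522)(-289) = 665.70 m.
1° of latitude spans πR/180 = 111125 m; at latitude φ, 1° of longitude spans that × cos φ = 85219.7 m, so Δλ = 665.70 / 85219.7 × 3600 = 28.122″.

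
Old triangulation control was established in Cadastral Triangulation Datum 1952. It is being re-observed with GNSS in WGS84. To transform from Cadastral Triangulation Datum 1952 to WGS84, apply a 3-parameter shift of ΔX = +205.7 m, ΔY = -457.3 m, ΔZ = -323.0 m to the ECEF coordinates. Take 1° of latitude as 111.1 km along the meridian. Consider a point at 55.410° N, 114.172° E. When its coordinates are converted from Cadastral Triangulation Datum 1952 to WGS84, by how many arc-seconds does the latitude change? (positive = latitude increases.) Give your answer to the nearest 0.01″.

Δφ = 7.43″

sin φ = 0.823235, cos φ = 0.567700, sin λ = 0.912320, cos λ = -0.409477.
North component: ΔN = −sin φ cos λ·ΔX − sin φ sin λ·ΔY + cos φ·ΔZ = −(0.823235)(-0.409477)(205.7) − (0.823235)(0.912320)(-457.3) + (0.567700)(-323.0) = 229.43 m.
1° of latitude spans 111100 m, so Δφ = 229.43 / 111100 × 3600 = 7.434″.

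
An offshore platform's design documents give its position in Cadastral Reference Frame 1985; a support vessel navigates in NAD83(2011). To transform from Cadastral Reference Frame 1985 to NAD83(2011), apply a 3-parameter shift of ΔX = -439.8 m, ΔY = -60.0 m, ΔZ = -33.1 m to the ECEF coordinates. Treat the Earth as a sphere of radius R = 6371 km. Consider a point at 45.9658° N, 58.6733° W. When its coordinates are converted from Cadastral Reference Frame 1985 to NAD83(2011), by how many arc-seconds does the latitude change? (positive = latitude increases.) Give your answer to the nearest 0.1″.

Δφ = 3.4″

sin φ = 0.718925, cos φ = 0.695088, sin λ = -0.854217, cos λ = 0.519917.
North component: ΔN = −sin φ cos λ·ΔX − sin φ sin λ·ΔY + cos φ·ΔZ = −(0.718925)(0.519917)(-439.8) − (0.718925)(-0.854217)(-60.0) + (0.695088)(-33.1) = 104.53 m.
1° of latitude spans πR/180 = 111195 m, so Δφ = 104.53 / 111195 × 3600 = 3.384″.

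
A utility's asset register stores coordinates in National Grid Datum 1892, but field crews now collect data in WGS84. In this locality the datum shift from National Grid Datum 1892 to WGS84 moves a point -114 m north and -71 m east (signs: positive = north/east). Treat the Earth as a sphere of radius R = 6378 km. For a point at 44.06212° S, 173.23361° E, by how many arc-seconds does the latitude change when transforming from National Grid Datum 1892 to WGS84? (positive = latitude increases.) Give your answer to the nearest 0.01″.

Δφ = -3.69″

On a sphere of radius R, 1 rad of latitude = R, so Δφ = ΔN / R = -114.0 / 6378000 = -1.7874e-05 rad = -3.687″.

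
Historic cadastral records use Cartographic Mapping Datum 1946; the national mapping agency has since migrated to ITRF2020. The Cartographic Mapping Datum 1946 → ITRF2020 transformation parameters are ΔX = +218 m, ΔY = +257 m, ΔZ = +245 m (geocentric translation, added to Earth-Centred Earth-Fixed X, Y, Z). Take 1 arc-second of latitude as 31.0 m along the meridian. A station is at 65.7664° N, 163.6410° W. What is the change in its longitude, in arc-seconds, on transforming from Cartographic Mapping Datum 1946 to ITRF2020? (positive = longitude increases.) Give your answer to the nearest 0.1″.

Δλ = -14.6″

sin φ = 0.911880, cos φ = 0.410458, sin λ = -0.281655, cos λ = -0.959516.
East component: ΔE = −sin λ·ΔX + cos λ·ΔY = −(-0.281655)(218) + (-0.959516)(257) = -185.19 m.
1° of latitude spans 3600 × 31.00 = 111600 m; at latitude φ, 1° of longitude spans that × cos φ = 45807.1 m, so Δλ = -185.19 / 45807.1 × 3600 = -14.555″.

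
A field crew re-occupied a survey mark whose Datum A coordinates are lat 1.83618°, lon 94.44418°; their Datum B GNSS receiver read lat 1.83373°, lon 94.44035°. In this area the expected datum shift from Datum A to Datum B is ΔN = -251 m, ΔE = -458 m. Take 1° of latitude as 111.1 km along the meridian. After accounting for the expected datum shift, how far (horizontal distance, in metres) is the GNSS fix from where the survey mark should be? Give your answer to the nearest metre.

Observed coordinate differences: Δφ = -0.00245°, Δλ = -0.00383°.
Converting to metres (1° lat = 111100 m, cos φ = 0.999487): observed ΔN = -272.2 m, observed ΔE = -425.3 m.
Subtracting the expected shift leaves a residual of -272.2 − (-251) = -21.2 m north and -425.3 − (-458) = 32.7 m east.
Residual distance = √((-21.2)² + 32.7²) = 39.0 m.

39 m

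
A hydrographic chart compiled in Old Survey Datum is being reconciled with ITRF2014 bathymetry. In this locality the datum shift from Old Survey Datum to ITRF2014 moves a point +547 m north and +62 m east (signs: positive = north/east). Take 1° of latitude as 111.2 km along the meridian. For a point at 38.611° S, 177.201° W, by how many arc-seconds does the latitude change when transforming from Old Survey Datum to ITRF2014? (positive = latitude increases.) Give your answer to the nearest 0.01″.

Δφ = 17.71″

1° of latitude = 111.2 km, so Δφ = 547.0 / 111200 = 0.0049191° = 17.709″.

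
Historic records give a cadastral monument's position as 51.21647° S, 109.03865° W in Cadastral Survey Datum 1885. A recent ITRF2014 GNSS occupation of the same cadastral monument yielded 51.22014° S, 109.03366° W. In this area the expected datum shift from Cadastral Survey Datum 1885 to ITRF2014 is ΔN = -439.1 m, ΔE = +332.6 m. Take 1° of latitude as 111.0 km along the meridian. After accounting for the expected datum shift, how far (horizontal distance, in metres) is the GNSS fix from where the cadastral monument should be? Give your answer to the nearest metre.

35 m

Observed coordinate differences: Δφ = -0.00367°, Δλ = +0.00499°.
Converting to metres (1° lat = 111000 m, cos φ = 0.626380): observed ΔN = -407.4 m, observed ΔE = 346.9 m.
Subtracting the expected shift leaves a residual of -407.4 − (-439.1) = 31.7 m north and 346.9 − (332.6) = 14.3 m east.
Residual distance = √(31.7² + 14.3²) = 34.8 m.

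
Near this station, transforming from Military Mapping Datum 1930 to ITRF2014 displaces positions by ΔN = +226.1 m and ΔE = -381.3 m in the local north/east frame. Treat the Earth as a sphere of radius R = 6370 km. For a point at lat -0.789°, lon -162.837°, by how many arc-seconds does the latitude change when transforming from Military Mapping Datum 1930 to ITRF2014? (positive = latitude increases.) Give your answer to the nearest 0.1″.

Δφ = 7.3″

On a sphere of radius R, 1 rad of latitude = R, so Δφ = ΔN / R = 226.1 / 6370000 = 3.5495e-05 rad = 7.321″.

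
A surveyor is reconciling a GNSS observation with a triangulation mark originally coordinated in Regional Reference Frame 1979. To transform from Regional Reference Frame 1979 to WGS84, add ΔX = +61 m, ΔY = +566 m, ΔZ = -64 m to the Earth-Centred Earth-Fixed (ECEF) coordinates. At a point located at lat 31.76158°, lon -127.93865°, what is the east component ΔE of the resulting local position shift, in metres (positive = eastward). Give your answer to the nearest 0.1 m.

At φ = 31.76158°, λ = -127.93865°: sin φ = 0.526386, cos φ = 0.850246, sin λ = -0.788670, cos λ = -0.614817.
ΔE = −sin λ·ΔX + cos λ·ΔY = −(-0.788670)·(61) + (-0.614817)·(566) = -299.88 m.

ΔE = -299.9 m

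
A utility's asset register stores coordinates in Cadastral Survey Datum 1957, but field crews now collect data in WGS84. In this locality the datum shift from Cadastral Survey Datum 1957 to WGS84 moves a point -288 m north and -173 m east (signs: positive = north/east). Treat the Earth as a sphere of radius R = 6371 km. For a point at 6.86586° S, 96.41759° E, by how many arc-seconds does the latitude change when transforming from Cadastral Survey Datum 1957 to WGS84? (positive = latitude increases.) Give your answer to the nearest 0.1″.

Δφ = -9.3″

On a sphere of radius R, 1 rad of latitude = R, so Δφ = ΔN / R = -288.0 / 6371000 = -4.5205e-05 rad = -9.324″.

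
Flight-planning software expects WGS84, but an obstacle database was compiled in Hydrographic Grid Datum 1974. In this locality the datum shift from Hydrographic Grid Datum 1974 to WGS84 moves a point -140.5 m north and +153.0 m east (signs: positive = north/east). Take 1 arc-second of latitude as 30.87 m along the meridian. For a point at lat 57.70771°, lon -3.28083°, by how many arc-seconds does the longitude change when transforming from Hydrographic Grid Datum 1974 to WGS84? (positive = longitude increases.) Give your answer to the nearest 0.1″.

At latitude 57.70771°, cos φ = 0.534239.
1″ of longitude at this latitude = 30.87 × cos φ = 16.4919 m, so Δλ = 153.0 / 16.4919 = 9.277″.

Δλ = 9.3″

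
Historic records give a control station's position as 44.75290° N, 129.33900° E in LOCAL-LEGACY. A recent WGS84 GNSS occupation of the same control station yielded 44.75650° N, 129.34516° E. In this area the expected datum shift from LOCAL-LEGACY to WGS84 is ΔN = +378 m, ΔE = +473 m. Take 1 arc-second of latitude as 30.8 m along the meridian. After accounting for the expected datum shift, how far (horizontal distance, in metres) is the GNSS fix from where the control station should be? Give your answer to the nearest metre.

24 m

Observed coordinate differences: Δφ = +0.00360°, Δλ = +0.00616°.
Converting to metres (1° lat = 110880 m, cos φ = 0.710150): observed ΔN = 399.2 m, observed ΔE = 485.0 m.
Subtracting the expected shift leaves a residual of 399.2 − (378) = 21.2 m north and 485.0 − (473) = 12.0 m east.
Residual distance = √(21.2² + 12.0²) = 24.4 m.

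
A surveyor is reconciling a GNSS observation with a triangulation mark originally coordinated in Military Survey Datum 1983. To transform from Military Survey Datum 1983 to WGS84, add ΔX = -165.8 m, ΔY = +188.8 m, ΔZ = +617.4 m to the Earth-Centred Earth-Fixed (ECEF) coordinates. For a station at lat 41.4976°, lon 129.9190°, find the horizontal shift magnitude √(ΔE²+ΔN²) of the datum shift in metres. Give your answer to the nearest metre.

The local east axis at (φ, λ) is (−sin λ, cos λ, 0), so ΔE = −sin(129.9190°)·(-165.8) + cos(129.9190°)·188.8 = 6.01 m.
The local north axis is (−sin φ cos λ, −sin φ sin λ, cos φ), giving ΔN = -70.496 − 95.943 + 462.422 = 295.98 m.
Horizontal magnitude = √(ΔE² + ΔN²) = √(6.01² + 295.98²) = 296.04 m.

296 m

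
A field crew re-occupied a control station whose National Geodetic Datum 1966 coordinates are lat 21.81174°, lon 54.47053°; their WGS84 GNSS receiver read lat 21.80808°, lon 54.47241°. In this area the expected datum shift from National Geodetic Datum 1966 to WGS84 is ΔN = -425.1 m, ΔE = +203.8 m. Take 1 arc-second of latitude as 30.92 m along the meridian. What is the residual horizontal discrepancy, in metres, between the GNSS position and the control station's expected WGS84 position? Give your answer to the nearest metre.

Observed coordinate differences: Δφ = -0.00366°, Δλ = +0.00188°.
Converting to metres (1° lat = 111312 m, cos φ = 0.928410): observed ΔN = -407.4 m, observed ΔE = 194.3 m.
Subtracting the expected shift leaves a residual of -407.4 − (-425.1) = 17.7 m north and 194.3 − (203.8) = -9.5 m east.
Residual distance = √(17.7² + (-9.5)²) = 20.1 m.

20 m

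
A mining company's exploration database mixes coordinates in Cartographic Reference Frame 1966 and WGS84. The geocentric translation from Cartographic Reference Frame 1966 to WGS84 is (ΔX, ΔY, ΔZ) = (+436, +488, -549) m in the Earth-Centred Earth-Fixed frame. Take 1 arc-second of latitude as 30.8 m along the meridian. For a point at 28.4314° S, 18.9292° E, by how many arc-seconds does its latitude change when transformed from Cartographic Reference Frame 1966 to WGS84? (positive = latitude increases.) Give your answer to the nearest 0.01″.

sin φ = -0.476106, cos φ = 0.879388, sin λ = 0.324400, cos λ = 0.945920.
North component: ΔN = −sin φ cos λ·ΔX − sin φ sin λ·ΔY + cos φ·ΔZ = −(-0.476106)(0.945920)(436) − (-0.476106)(0.324400)(488) + (0.879388)(-549) = -211.06 m.
1° of latitude spans 3600 × 30.80 = 110880 m, so Δφ = -211.06 / 110880 × 3600 = -6.852″.

Δφ = -6.85″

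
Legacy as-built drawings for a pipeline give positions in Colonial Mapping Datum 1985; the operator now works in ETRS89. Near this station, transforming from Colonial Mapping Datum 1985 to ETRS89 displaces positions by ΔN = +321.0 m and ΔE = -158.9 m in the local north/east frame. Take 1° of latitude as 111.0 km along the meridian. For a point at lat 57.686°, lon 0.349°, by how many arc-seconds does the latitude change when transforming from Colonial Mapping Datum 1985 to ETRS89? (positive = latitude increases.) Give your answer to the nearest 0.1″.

1° of latitude = 111.0 km, so Δφ = 321.0 / 111000 = 0.0028919° = 10.411″.

Δφ = 10.4″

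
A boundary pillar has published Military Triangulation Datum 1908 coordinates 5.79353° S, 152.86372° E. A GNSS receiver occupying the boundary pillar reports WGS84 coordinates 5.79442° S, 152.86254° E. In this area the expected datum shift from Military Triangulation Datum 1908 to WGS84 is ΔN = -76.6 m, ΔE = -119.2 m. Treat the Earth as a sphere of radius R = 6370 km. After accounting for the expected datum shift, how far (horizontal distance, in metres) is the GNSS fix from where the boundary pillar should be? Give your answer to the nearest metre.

Observed coordinate differences: Δφ = -0.00089°, Δλ = -0.00118°.
Converting to metres (1° lat = 111177 m, cos φ = 0.994892): observed ΔN = -98.9 m, observed ΔE = -130.5 m.
Subtracting the expected shift leaves a residual of -98.9 − (-76.6) = -22.3 m north and -130.5 − (-119.2) = -11.3 m east.
Residual distance = √((-22.3)² + (-11.3)²) = 25.1 m.

25 m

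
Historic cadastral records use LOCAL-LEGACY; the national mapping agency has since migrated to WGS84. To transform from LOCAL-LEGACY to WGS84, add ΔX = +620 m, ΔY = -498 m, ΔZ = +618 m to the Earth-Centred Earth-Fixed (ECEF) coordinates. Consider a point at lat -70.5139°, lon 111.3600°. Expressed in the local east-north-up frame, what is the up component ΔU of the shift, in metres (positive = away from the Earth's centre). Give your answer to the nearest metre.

ΔU = -813 m

The local up (radial) axis is (cos φ cos λ, cos φ sin λ, sin φ), giving ΔU = -75.329 − 154.711 − 582.602 = -812.64 m.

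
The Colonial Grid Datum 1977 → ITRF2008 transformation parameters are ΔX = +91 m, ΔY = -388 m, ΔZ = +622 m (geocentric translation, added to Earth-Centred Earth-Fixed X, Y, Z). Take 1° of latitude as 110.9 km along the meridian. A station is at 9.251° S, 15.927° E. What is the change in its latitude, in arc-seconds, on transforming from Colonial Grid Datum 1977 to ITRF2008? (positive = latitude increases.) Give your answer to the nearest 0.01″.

Δφ = 19.83″

sin φ = -0.160760, cos φ = 0.986994, sin λ = 0.274412, cos λ = 0.961612.
North component: ΔN = −sin φ cos λ·ΔX − sin φ sin λ·ΔY + cos φ·ΔZ = −(-0.160760)(0.961612)(91) − (-0.160760)(0.274412)(-388) + (0.986994)(622) = 610.86 m.
1° of latitude spans 110900 m, so Δφ = 610.86 / 110900 × 3600 = 19.830″.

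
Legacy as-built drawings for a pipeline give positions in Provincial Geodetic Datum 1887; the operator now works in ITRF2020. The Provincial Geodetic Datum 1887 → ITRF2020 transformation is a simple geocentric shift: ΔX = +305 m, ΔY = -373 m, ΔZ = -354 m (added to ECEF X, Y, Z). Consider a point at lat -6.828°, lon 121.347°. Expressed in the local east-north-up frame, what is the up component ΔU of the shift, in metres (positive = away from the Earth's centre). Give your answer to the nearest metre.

At φ = -6.828°, λ = 121.347°: sin φ = -0.118889, cos φ = 0.992908, sin λ = 0.854032, cos λ = -0.520220.
ΔU = cos φ cos λ·ΔX + cos φ sin λ·ΔY + sin φ·ΔZ = (0.992908)(-0.520220)(305) + (0.992908)(0.854032)(-373) + (-0.118889)(-354) = -431.75 m.

ΔU = -432 m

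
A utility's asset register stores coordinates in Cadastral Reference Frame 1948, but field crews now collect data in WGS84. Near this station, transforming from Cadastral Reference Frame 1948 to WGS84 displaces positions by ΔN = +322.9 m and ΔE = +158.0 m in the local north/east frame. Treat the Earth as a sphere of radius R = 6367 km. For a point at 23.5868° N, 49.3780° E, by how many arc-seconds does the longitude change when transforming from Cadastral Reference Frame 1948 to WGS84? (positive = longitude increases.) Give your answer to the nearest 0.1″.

At latitude 23.5868°, cos φ = 0.916455.
One radian of longitude at latitude φ spans R cos φ, so Δλ = ΔE / (R cos φ) = 158.0 / (6367000 × 0.916455) = 2.7078e-05 rad = 5.585″.

Δλ = 5.6″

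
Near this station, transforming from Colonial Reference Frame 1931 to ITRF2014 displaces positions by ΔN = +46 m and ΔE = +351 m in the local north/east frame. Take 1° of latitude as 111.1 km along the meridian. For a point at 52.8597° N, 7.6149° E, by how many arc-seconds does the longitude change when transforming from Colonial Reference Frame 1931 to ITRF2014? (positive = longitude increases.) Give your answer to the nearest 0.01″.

At latitude 52.8597°, cos φ = 0.603769.
1° of longitude at this latitude = 111.1 × cos φ = 67.08 km, so Δλ = 351.0 / 67078.7 = 0.0052327° = 18.838″.

Δλ = 18.84″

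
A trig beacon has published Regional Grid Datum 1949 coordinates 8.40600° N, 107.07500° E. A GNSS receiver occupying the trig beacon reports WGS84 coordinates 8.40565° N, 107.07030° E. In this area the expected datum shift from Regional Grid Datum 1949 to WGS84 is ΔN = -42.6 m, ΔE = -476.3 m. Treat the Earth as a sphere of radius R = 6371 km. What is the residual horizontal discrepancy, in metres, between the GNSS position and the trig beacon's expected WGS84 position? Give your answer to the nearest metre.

Observed coordinate differences: Δφ = -0.00035°, Δλ = -0.00470°.
Converting to metres (1° lat = 111195 m, cos φ = 0.989257): observed ΔN = -38.9 m, observed ΔE = -517.0 m.
Subtracting the expected shift leaves a residual of -38.9 − (-42.6) = 3.7 m north and -517.0 − (-476.3) = -40.7 m east.
Residual distance = √(3.7² + (-40.7)²) = 40.9 m.

41 m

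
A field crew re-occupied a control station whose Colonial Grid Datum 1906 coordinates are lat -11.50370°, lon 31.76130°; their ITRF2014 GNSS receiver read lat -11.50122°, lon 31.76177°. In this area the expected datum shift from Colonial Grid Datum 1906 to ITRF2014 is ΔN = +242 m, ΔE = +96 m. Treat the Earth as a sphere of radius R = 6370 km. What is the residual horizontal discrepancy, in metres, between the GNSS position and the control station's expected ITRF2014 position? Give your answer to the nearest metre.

56 m

Observed coordinate differences: Δφ = +0.00248°, Δλ = +0.00047°.
Converting to metres (1° lat = 111177 m, cos φ = 0.979912): observed ΔN = 275.7 m, observed ΔE = 51.2 m.
Subtracting the expected shift leaves a residual of 275.7 − (242) = 33.7 m north and 51.2 − (96) = -44.8 m east.
Residual distance = √(33.7² + (-44.8)²) = 56.1 m.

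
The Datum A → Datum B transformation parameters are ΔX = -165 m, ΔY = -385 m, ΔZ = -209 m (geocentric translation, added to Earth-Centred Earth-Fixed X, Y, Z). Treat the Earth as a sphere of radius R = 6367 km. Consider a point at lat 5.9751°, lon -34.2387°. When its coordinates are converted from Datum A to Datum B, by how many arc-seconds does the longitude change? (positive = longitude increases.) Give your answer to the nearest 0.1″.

Δλ = -13.4″

sin φ = 0.104096, cos φ = 0.994567, sin λ = -0.562642, cos λ = 0.826701.
East component: ΔE = −sin λ·ΔX + cos λ·ΔY = −(-0.562642)(-165) + (0.826701)(-385) = -411.12 m.
1° of latitude spans πR/180 = 111125 m; at latitude φ, 1° of longitude spans that × cos φ = 110521.4 m, so Δλ = -411.12 / 110521.4 × 3600 = -13.391″.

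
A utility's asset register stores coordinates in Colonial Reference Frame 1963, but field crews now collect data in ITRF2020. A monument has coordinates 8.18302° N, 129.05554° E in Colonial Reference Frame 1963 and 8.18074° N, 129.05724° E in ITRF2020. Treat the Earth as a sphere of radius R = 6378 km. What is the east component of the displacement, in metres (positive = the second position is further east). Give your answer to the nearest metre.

Δφ = 8.18074° − 8.18302° = -0.00228°; Δλ = 129.05724° − 129.05554° = +0.00170°.
1° along a meridian = πR/180 = 111317 m.
ΔN = Δφ × 111317 = -253.8 m; ΔE = Δλ × 111317 × cos(8.18302°) = +0.00170 × 111317 × 0.989818 = 187.3 m.

ΔE = 187 m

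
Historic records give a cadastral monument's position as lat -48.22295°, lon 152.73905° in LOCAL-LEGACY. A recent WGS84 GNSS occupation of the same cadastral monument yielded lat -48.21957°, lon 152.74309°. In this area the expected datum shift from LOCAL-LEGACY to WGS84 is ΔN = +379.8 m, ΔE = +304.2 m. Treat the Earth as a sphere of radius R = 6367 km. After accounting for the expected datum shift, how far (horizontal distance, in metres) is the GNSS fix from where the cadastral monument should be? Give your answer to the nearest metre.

7 m

Observed coordinate differences: Δφ = +0.00338°, Δλ = +0.00404°.
Converting to metres (1° lat = 111125 m, cos φ = 0.666234): observed ΔN = 375.6 m, observed ΔE = 299.1 m.
Subtracting the expected shift leaves a residual of 375.6 − (379.8) = -4.2 m north and 299.1 − (304.2) = -5.1 m east.
Residual distance = √((-4.2)² + (-5.1)²) = 6.6 m.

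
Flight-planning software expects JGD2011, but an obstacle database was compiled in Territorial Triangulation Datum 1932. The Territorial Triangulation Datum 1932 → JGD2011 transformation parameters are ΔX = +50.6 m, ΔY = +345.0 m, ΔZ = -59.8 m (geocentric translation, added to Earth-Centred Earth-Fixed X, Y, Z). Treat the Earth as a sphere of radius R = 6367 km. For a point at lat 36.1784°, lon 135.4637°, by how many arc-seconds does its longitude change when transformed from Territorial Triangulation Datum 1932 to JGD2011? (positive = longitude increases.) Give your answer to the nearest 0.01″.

Δλ = -11.29″

sin φ = 0.590301, cos φ = 0.807183, sin λ = 0.701361, cos λ = -0.712806.
East component: ΔE = −sin λ·ΔX + cos λ·ΔY = −(0.701361)(50.6) + (-0.712806)(345.0) = -281.41 m.
1° of latitude spans πR/180 = 111125 m; at latitude φ, 1° of longitude spans that × cos φ = 89698.3 m, so Δλ = -281.41 / 89698.3 × 3600 = -11.294″.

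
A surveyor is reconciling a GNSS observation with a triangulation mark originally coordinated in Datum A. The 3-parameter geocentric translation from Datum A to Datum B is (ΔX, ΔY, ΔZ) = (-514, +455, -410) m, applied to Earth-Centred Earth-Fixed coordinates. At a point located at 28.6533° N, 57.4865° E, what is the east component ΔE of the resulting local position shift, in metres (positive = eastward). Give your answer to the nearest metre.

The local east axis at (φ, λ) is (−sin λ, cos λ, 0), so ΔE = −sin(57.4865°)·(-514) + cos(57.4865°)·455 = 678.00 m.

ΔE = 678 m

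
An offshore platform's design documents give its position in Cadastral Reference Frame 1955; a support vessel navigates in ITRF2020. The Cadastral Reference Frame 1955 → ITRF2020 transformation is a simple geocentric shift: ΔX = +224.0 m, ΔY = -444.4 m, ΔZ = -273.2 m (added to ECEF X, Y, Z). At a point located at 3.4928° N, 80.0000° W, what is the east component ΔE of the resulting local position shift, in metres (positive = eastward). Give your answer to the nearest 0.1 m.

The local east axis at (φ, λ) is (−sin λ, cos λ, 0), so ΔE = −sin(-80.0000°)·224.0 + cos(-80.0000°)·(-444.4) = 143.43 m.

ΔE = 143.4 m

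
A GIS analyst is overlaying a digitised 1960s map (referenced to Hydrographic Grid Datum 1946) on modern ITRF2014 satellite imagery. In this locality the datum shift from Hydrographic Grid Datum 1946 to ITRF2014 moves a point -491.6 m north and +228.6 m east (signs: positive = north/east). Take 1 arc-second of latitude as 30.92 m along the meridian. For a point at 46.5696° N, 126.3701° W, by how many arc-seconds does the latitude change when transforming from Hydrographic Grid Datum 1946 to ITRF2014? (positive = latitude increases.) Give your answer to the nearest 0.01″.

1″ of latitude = 30.92 m, so Δφ = -491.6 / 30.92 = -15.899″.

Δφ = -15.90″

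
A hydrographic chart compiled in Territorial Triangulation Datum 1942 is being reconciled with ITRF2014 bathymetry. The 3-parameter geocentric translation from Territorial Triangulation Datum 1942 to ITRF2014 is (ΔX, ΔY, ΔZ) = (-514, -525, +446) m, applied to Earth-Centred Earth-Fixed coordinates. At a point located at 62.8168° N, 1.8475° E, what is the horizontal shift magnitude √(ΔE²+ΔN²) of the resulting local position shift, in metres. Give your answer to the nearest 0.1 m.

At φ = 62.8168°, λ = 1.8475°: sin φ = 0.889550, cos φ = 0.456837, sin λ = 0.032239, cos λ = 0.999480.
ΔE = −sin λ·ΔX + cos λ·ΔY = −(0.032239)·(-514) + (0.999480)·(-525) = -508.16 m.
ΔN = −sin φ cos λ·ΔX − sin φ sin λ·ΔY + cos φ·ΔZ = −(0.889550)(0.999480)(-514) − (0.889550)(0.032239)(-525) + (0.456837)(446) = 675.80 m.
Horizontal magnitude = √(ΔE² + ΔN²) = √((-508.16)² + 675.80²) = 845.53 m.

845.5 m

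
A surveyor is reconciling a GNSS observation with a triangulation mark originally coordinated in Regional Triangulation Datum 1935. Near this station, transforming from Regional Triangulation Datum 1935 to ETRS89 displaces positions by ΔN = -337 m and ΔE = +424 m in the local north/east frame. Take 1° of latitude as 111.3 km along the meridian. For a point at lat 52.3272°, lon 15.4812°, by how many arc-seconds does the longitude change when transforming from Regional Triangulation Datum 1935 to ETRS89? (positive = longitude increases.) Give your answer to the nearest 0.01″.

Δλ = 22.44″

At latitude 52.3272°, cos φ = 0.611151.
1° of longitude at this latitude = 111.3 × cos φ = 68.02 km, so Δλ = 424.0 / 68021.1 = 0.0062334° = 22.440″.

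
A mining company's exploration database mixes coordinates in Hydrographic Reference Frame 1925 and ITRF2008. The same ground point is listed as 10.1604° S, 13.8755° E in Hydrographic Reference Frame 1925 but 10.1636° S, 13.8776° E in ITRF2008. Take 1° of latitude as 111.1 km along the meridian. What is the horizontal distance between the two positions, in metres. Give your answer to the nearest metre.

423 m

Δφ = -10.1636° − -10.1604° = -0.0032°; Δλ = 13.8776° − 13.8755° = +0.0021°.
ΔN = Δφ × 111100 = -355.5 m; ΔE = Δλ × 111100 × cos(-10.1604°) = +0.0021 × 111100 × 0.984318 = 229.7 m.
Distance = √(ΔE² + ΔN²) = √(229.7² + (-355.5)²) = 423.2 m.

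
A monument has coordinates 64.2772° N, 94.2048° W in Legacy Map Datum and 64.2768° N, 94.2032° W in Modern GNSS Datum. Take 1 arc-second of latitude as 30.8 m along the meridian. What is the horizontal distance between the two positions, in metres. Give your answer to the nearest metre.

89 m

Δφ = 64.2768° − 64.2772° = -0.0004°; Δλ = -94.2032° − -94.2048° = +0.0016°.
1° of latitude = 3600 × 30.80 = 110880 m.
ΔN = Δφ × 110880 = -44.4 m; ΔE = Δλ × 110880 × cos(64.2772°) = +0.0016 × 110880 × 0.434018 = 77.0 m.
Distance = √(ΔE² + ΔN²) = √(77.0² + (-44.4)²) = 88.9 m.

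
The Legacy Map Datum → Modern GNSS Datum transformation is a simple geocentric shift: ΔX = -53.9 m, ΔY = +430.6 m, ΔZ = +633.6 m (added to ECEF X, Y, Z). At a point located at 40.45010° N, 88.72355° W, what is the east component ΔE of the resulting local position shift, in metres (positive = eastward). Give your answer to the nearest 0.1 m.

The local east axis at (φ, λ) is (−sin λ, cos λ, 0), so ΔE = −sin(-88.72355°)·(-53.9) + cos(-88.72355°)·430.6 = -44.29 m.

ΔE = -44.3 m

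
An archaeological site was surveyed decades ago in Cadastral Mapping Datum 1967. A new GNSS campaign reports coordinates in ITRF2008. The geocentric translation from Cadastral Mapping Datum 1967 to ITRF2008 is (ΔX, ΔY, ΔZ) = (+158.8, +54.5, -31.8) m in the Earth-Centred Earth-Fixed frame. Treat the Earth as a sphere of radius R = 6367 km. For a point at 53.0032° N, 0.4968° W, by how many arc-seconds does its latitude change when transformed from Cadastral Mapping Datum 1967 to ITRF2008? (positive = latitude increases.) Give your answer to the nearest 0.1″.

sin φ = 0.798669, cos φ = 0.601770, sin λ = -0.008671, cos λ = 0.999962.
North component: ΔN = −sin φ cos λ·ΔX − sin φ sin λ·ΔY + cos φ·ΔZ = −(0.798669)(0.999962)(158.8) − (0.798669)(-0.008671)(54.5) + (0.601770)(-31.8) = -145.58 m.
1° of latitude spans πR/180 = 111125 m, so Δφ = -145.58 / 111125 × 3600 = -4.716″.

Δφ = -4.7″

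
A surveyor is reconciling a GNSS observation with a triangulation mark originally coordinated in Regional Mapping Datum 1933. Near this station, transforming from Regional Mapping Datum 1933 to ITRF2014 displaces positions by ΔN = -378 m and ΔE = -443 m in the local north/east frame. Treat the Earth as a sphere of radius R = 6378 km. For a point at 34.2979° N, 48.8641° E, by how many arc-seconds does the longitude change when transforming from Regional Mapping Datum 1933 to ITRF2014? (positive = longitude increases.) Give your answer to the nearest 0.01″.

Δλ = -17.34″

At latitude 34.2979°, cos φ = 0.826119.
One radian of longitude at latitude φ spans R cos φ, so Δλ = ΔE / (R cos φ) = -443.0 / (6378000 × 0.826119) = -8.4077e-05 rad = -17.342″.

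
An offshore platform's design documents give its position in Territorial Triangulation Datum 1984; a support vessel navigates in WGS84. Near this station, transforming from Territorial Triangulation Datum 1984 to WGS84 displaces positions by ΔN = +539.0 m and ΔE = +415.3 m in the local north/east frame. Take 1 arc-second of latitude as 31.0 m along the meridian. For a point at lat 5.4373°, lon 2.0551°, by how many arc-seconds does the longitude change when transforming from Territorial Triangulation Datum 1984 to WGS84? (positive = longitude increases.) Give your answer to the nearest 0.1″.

Δλ = 13.5″

At latitude 5.4373°, cos φ = 0.995500.
1″ of longitude at this latitude = 31.00 × cos φ = 30.8605 m, so Δλ = 415.3 / 30.8605 = 13.457″.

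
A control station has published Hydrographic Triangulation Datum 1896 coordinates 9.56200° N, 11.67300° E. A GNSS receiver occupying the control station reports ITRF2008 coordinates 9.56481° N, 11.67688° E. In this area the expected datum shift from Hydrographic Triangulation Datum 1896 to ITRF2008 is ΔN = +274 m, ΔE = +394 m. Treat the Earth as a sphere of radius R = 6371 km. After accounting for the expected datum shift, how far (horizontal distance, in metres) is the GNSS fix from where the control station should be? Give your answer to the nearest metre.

50 m

Observed coordinate differences: Δφ = +0.00281°, Δλ = +0.00388°.
Converting to metres (1° lat = 111195 m, cos φ = 0.986106): observed ΔN = 312.5 m, observed ΔE = 425.4 m.
Subtracting the expected shift leaves a residual of 312.5 − (274) = 38.5 m north and 425.4 − (394) = 31.4 m east.
Residual distance = √(38.5² + 31.4²) = 49.7 m.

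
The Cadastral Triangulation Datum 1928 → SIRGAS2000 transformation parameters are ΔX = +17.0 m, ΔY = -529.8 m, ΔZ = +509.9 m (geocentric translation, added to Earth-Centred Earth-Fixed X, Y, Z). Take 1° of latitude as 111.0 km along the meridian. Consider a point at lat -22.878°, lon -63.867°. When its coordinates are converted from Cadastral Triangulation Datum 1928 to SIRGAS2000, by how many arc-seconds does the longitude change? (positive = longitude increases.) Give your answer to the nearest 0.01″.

sin φ = -0.388770, cos φ = 0.921335, sin λ = -0.897774, cos λ = 0.440456.
East component: ΔE = −sin λ·ΔX + cos λ·ΔY = −(-0.897774)(17.0) + (0.440456)(-529.8) = -218.09 m.
1° of latitude spans 111000 m; at latitude φ, 1° of longitude spans that × cos φ = 102268.2 m, so Δλ = -218.09 / 102268.2 × 3600 = -7.677″.

Δλ = -7.68″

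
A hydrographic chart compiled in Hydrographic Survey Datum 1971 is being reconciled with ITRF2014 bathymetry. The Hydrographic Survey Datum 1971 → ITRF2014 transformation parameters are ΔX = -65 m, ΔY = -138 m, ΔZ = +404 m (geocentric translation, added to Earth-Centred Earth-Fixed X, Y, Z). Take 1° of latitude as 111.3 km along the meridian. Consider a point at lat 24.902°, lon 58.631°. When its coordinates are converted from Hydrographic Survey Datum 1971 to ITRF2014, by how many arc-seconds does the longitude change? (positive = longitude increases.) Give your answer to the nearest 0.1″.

Δλ = -0.6″

sin φ = 0.421067, cos φ = 0.907029, sin λ = 0.853833, cos λ = 0.520548.
East component: ΔE = −sin λ·ΔX + cos λ·ΔY = −(0.853833)(-65) + (0.520548)(-138) = -16.34 m.
1° of latitude spans 111300 m; at latitude φ, 1° of longitude spans that × cos φ = 100952.4 m, so Δλ = -16.34 / 100952.4 × 3600 = -0.583″.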